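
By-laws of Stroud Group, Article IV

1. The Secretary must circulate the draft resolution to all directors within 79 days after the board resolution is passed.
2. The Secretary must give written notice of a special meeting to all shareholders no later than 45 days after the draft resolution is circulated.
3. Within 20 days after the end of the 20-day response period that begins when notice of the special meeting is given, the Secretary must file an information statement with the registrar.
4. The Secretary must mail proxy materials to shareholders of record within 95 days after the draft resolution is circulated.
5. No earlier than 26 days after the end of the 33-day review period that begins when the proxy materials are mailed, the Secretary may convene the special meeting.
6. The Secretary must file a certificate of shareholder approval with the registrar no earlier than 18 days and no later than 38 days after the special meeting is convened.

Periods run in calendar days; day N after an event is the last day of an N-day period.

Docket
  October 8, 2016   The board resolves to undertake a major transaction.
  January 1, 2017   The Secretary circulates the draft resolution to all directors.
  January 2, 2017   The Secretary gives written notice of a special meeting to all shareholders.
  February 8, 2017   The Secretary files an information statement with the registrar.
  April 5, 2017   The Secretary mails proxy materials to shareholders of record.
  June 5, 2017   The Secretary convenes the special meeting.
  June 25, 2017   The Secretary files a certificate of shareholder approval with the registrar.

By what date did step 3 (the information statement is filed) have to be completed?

Notice of the special meeting is given on January 2, 2017; the 20-day response period therefore ends January 22, 2017, and step 3 runs from that date. 20 days after January 22, 2017 is February 11, 2017.

February 11, 2017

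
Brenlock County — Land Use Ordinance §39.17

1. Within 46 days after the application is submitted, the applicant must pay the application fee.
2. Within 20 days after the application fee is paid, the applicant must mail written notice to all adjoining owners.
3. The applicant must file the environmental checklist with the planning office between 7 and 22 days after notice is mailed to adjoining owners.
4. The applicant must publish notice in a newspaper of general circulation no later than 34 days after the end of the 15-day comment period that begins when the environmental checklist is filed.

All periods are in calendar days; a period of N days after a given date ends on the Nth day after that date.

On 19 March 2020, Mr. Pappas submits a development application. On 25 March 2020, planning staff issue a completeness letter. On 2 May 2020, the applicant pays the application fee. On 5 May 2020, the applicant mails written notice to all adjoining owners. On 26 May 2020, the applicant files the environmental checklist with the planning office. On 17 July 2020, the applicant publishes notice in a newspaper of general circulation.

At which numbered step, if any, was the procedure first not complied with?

Step 4

(1) due by 19 March 2020 + 46 days = 4 May 2020; completed 2 May 2020, before the deadline.
(2) due by 2 May 2020 + 20 days = 22 May 2020; 5 May 2020 is within that limit.
(3) the permitted window runs from 5 May 2020 + 7 = 12 May 2020 to 5 May 2020 + 22 = 27 May 2020; 26 May 2020 falls inside that range.
(4) due by 10 June 2020 + 34 days = 14 July 2020; 17 July 2020 misses that deadline by 3 days.
Later steps need not be reached.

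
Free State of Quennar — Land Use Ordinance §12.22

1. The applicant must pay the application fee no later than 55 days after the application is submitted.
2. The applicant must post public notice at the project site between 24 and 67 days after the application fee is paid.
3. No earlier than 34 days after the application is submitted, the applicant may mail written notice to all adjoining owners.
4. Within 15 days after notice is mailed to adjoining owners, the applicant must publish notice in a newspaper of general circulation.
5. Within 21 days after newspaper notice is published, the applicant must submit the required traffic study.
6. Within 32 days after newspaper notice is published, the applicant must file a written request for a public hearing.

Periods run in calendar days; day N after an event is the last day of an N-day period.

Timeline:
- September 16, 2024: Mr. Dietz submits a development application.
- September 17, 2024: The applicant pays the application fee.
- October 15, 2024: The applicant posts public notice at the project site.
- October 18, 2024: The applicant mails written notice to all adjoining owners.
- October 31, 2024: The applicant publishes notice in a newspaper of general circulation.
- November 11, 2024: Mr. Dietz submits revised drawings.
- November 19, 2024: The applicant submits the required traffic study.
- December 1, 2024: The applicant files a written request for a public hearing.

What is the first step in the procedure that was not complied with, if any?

Step 3

Step 1 — counting 55 days from September 16, 2024 (when the application is submitted) gives a deadline of November 10, 2024; completed September 17, 2024, before the deadline.
Step 2 — 24 and 67 days from September 17, 2024 (when the application fee is paid) are October 11, 2024 and November 23, 2024 respectively; done October 15, 2024 — within the window.
Step 3 — must wait 34 days from September 16, 2024 (when the application is submitted), so not before October 20, 2024; done October 18, 2024 — 2 days too early.
Later steps need not be reached.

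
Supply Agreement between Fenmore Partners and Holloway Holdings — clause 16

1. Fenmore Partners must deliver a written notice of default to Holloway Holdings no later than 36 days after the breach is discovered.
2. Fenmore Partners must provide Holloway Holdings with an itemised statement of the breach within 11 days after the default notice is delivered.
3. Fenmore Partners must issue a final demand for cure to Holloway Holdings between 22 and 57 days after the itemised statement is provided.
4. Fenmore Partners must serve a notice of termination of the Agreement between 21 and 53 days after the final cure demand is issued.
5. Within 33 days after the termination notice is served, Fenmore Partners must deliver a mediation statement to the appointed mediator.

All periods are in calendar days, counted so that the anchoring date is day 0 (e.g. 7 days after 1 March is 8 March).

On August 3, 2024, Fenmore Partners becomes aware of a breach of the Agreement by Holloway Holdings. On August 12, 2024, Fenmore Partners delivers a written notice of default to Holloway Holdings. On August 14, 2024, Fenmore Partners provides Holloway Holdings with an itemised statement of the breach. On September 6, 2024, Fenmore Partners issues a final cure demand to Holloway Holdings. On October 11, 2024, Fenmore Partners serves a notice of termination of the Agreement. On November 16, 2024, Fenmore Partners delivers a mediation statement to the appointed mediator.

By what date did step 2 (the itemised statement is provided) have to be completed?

Step 2 runs from August 12, 2024, when the default notice is delivered. 11 days after August 12, 2024 is August 23, 2024.

August 23, 2024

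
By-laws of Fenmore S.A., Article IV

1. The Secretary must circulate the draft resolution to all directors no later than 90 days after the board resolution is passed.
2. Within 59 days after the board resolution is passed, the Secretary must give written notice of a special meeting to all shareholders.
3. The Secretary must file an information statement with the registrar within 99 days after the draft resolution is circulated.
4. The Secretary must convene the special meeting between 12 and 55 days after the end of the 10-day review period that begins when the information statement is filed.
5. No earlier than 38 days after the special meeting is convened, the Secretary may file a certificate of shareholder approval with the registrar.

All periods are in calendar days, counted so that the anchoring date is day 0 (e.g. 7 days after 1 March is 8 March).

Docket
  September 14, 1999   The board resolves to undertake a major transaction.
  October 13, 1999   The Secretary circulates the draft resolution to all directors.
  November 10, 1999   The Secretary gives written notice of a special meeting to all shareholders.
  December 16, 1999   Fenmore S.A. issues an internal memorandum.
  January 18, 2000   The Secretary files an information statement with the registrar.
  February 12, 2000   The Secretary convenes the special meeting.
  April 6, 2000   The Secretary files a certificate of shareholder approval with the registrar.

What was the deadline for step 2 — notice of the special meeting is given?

Step 2 runs from September 14, 1999, when the board resolution is passed. 59 days after September 14, 1999 is November 12, 1999.

November 12, 1999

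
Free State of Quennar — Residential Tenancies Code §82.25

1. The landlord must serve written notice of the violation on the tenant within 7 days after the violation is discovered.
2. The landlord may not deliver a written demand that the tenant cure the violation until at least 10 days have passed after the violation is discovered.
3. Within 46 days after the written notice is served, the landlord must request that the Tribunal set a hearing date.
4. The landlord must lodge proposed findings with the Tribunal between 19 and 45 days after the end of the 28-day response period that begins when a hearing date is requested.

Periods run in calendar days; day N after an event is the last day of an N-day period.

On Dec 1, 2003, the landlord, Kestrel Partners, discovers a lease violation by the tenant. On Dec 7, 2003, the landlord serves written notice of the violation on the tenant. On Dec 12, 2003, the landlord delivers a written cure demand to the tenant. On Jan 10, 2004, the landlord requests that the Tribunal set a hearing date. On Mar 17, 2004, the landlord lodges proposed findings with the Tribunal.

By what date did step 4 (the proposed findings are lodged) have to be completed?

A hearing date is requested on Jan 10, 2004; the 28-day response period therefore ends Feb 7, 2004, and step 4 runs from that date. The window is 19–45 days after Feb 7, 2004; it closes on Mar 23, 2004.

Mar 23, 2004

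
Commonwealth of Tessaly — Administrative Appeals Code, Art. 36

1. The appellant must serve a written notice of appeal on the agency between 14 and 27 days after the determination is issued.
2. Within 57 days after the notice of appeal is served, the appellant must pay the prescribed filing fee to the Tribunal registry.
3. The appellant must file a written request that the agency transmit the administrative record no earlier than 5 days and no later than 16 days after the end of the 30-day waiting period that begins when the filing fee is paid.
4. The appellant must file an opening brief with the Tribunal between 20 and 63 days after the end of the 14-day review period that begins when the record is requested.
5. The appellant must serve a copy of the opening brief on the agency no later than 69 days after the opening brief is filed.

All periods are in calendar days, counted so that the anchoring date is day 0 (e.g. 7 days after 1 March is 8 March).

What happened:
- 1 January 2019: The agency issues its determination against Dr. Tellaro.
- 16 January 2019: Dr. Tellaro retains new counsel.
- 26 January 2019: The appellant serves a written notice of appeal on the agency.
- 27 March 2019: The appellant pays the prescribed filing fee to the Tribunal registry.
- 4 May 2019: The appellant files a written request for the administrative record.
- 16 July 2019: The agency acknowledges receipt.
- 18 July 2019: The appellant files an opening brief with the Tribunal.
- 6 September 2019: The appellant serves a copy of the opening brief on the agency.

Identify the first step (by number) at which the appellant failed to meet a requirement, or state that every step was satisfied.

Step 2

Step 1 — 14 and 27 days from 1 January 2019 (when the determination is issued) are 15 January 2019 and 28 January 2019 respectively; done 26 January 2019, which is between those dates.
Step 2 — counting 57 days from 26 January 2019 (when the notice of appeal is served) gives a deadline of 24 March 2019; 27 March 2019 misses that deadline by 3 days.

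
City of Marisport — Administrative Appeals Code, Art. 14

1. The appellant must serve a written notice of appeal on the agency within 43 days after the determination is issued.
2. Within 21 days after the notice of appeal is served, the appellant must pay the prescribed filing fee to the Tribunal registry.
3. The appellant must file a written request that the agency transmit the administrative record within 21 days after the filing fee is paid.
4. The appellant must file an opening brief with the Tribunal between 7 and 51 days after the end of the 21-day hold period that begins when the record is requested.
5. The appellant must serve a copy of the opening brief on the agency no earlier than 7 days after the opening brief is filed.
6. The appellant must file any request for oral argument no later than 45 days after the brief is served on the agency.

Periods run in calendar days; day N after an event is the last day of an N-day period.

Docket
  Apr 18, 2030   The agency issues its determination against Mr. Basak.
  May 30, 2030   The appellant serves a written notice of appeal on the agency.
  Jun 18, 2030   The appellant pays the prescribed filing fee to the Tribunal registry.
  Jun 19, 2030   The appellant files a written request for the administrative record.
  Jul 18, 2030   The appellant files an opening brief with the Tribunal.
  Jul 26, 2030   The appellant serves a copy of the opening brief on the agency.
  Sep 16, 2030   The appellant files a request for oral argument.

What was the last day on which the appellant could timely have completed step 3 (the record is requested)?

Step 3 runs from Jun 18, 2030, when the filing fee is paid. 21 days after Jun 18, 2030 is Jul 9, 2030.

Jul 9, 2030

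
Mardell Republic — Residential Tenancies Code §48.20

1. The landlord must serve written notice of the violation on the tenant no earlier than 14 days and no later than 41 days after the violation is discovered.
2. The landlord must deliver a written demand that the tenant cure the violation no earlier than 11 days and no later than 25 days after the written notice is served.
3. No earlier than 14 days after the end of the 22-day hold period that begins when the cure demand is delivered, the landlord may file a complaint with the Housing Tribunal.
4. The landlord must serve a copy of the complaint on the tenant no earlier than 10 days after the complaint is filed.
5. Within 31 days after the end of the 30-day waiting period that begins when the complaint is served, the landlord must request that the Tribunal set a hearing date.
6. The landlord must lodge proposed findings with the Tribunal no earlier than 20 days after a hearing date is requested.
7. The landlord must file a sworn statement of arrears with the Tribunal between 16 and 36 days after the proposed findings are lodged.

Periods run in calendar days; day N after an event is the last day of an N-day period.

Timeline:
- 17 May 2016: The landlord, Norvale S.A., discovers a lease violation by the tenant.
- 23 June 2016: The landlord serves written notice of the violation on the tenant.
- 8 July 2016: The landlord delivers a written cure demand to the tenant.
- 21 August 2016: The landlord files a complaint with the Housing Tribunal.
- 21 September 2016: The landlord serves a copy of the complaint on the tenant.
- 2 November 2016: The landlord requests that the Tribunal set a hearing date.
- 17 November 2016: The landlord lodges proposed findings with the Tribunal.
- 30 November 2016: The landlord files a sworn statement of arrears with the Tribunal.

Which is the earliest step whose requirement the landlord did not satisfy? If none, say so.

Step 6

Step 1 — 14 and 41 days from 17 May 2016 (when the violation is discovered) are 31 May 2016 and 27 June 2016 respectively; 23 June 2016 falls inside that range.
Step 2 — 11 and 25 days from 23 June 2016 (when the written notice is served) are 4 July 2016 and 18 July 2016 respectively; done 8 July 2016 — within the window.
Step 3 — must wait 14 days from 30 July 2016 (end of the 22-day hold period, which began when the cure demand is delivered on 8 July 2016), so not before 13 August 2016; done 21 August 2016 — permitted.
Step 4 — must wait 10 days from 21 August 2016 (when the complaint is filed), so not before 31 August 2016; 21 September 2016 is on or after that date.
Step 5 — counting 31 days from 21 October 2016 (end of the 30-day waiting period, which began when the complaint is served on 21 September 2016) gives a deadline of 21 November 2016; 2 November 2016 is within that limit.
Step 6 — must wait 20 days from 2 November 2016 (when a hearing date is requested), so not before 22 November 2016; 17 November 2016 is 5 days before the earliest permitted date.
Later steps need not be reached.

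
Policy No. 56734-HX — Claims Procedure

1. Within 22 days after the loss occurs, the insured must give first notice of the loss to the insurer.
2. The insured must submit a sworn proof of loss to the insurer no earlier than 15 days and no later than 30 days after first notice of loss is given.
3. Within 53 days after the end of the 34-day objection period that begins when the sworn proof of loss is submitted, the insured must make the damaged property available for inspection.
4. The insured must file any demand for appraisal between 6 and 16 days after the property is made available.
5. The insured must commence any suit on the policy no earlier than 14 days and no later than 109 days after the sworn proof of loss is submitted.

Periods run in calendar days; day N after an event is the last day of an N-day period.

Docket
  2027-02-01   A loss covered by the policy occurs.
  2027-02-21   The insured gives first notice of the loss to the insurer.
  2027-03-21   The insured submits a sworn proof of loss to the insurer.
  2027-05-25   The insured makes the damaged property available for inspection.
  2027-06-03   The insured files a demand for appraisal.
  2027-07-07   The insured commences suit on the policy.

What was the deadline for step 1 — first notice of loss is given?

Step 1 runs from 2027-02-01, when the loss occurs. 22 days after 2027-02-01 is 2027-02-23.

2027-02-23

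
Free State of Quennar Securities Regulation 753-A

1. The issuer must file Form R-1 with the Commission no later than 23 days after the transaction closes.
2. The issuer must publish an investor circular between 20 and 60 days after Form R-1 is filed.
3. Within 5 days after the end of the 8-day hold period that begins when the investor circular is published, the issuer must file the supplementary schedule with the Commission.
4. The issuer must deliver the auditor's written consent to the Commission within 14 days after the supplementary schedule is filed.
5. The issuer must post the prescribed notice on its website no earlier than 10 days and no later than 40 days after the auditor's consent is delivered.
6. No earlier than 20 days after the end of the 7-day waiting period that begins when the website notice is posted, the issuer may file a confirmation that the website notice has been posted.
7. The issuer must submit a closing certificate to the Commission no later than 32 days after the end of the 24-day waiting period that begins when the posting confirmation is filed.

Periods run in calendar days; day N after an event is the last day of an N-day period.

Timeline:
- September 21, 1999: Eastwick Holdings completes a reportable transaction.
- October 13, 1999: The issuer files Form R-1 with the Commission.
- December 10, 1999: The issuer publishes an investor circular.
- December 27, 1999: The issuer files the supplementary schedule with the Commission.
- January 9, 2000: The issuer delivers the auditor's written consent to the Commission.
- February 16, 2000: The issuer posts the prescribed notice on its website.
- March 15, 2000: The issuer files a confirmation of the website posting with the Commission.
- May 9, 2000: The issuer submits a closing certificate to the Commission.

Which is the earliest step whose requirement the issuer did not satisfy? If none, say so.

Step 3

(1) due by September 21, 1999 + 23 days = October 14, 1999; completed October 13, 1999, before the deadline.
(2) the permitted window runs from October 13, 1999 + 20 = November 2, 1999 to October 13, 1999 + 60 = December 12, 1999; done December 10, 1999 — within the window.
(3) due by December 18, 1999 + 5 days = December 23, 1999; December 27, 1999 misses that deadline by 4 days.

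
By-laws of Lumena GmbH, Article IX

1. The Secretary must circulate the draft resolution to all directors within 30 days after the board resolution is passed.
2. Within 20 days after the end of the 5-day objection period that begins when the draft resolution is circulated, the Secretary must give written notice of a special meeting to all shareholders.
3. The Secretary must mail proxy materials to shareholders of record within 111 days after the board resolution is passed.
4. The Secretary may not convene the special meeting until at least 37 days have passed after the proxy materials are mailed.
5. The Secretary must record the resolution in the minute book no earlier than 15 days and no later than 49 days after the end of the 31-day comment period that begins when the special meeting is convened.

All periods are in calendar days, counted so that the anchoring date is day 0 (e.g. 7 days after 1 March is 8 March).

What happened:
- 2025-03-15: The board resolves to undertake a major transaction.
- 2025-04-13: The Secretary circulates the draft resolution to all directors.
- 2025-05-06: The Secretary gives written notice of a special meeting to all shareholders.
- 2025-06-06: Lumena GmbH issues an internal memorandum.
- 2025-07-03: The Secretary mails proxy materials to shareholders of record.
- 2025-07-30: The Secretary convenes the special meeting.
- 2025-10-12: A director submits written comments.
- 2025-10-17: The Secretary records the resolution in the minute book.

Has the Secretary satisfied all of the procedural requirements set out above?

(1) due by 2025-03-15 + 30 days = 2025-04-14; 2025-04-13 is within that limit.
(2) due by 2025-04-18 + 20 days = 2025-05-08; 2025-05-06 is within that limit.
(3) due by 2025-03-15 + 111 days = 2025-07-04; completed 2025-07-03, before the deadline.
(4) permitted from 2025-07-03 + 37 days = 2025-08-09 onward; 2025-07-30 is 10 days before the earliest permitted date.

No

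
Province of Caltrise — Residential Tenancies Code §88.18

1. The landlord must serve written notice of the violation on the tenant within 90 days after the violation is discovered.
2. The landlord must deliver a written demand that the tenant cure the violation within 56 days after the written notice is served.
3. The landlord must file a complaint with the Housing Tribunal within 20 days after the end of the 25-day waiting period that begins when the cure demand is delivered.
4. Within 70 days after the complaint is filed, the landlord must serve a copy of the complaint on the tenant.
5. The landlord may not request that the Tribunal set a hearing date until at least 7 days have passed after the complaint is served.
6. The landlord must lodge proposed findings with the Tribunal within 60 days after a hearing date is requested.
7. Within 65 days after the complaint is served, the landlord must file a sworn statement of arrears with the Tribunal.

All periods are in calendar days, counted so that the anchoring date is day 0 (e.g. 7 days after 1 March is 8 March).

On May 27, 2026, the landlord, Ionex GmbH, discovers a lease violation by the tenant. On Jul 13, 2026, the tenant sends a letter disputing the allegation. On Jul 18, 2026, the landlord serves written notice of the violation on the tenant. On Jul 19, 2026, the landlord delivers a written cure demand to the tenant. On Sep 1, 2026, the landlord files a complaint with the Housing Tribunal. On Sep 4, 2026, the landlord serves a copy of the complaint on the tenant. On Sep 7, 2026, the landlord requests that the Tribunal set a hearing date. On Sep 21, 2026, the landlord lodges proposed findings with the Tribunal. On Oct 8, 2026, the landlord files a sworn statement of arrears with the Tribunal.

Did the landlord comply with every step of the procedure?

No

Step 1 — counting 90 days from May 27, 2026 (when the violation is discovered) gives a deadline of Aug 25, 2026; done Jul 18, 2026 — timely.
Step 2 — counting 56 days from Jul 18, 2026 (when the written notice is served) gives a deadline of Sep 12, 2026; done Jul 19, 2026 — timely.
Step 3 — counting 20 days from Aug 13, 2026 (end of the 25-day waiting period, which began when the cure demand is delivered on Jul 19, 2026) gives a deadline of Sep 2, 2026; completed Sep 1, 2026, before the deadline.
Step 4 — counting 70 days from Sep 1, 2026 (when the complaint is filed) gives a deadline of Nov 10, 2026; completed Sep 4, 2026, before the deadline.
Step 5 — must wait 7 days from Sep 4, 2026 (when the complaint is served), so not before Sep 11, 2026; acted on Sep 7, 2026, 4 days prematurely.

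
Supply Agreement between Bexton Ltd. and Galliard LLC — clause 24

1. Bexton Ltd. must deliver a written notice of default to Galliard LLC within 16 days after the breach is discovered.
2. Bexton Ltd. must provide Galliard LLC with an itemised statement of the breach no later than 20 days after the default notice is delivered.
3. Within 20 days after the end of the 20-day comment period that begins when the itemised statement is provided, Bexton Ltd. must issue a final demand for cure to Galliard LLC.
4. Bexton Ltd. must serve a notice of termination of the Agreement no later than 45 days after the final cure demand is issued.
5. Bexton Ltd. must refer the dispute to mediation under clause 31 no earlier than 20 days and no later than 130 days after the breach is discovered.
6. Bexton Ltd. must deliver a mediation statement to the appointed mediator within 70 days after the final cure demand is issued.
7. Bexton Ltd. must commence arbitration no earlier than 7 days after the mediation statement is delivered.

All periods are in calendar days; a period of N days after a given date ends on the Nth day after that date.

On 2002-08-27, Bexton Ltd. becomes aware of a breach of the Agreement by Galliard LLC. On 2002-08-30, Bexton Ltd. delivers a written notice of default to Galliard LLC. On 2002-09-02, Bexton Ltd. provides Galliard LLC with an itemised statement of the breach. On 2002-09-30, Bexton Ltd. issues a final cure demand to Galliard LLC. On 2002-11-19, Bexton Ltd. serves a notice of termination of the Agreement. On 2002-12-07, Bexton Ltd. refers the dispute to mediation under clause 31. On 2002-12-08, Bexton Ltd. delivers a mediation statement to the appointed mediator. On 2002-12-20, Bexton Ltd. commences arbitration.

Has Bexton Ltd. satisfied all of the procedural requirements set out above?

(1) due by 2002-08-27 + 16 days = 2002-09-12; completed 2002-08-30, before the deadline.
(2) due by 2002-08-30 + 20 days = 2002-09-19; done 2002-09-02 — timely.
(3) due by 2002-09-22 + 20 days = 2002-10-12; 2002-09-30 is within that limit.
(4) due by 2002-09-30 + 45 days = 2002-11-14; done 2002-11-19 — 5 days late.

No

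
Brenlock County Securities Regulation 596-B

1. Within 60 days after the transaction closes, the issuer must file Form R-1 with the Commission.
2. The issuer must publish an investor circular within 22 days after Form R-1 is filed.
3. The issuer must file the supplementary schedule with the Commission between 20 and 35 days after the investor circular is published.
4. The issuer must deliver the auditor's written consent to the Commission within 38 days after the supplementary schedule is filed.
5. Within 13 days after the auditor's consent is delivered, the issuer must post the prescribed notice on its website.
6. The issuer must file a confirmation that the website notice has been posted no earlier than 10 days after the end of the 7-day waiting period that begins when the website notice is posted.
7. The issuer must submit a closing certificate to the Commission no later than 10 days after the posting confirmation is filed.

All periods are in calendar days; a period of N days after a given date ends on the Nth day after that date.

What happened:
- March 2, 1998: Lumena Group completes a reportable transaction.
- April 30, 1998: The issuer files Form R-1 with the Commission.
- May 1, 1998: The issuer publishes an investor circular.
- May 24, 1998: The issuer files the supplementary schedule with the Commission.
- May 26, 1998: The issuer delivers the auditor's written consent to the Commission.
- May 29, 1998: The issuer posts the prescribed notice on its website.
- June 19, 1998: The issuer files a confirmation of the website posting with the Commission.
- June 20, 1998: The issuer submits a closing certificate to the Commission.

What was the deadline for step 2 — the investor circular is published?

Step 2 runs from April 30, 1998, when Form R-1 is filed. 22 days after April 30, 1998 is May 22, 1998.

May 22, 1998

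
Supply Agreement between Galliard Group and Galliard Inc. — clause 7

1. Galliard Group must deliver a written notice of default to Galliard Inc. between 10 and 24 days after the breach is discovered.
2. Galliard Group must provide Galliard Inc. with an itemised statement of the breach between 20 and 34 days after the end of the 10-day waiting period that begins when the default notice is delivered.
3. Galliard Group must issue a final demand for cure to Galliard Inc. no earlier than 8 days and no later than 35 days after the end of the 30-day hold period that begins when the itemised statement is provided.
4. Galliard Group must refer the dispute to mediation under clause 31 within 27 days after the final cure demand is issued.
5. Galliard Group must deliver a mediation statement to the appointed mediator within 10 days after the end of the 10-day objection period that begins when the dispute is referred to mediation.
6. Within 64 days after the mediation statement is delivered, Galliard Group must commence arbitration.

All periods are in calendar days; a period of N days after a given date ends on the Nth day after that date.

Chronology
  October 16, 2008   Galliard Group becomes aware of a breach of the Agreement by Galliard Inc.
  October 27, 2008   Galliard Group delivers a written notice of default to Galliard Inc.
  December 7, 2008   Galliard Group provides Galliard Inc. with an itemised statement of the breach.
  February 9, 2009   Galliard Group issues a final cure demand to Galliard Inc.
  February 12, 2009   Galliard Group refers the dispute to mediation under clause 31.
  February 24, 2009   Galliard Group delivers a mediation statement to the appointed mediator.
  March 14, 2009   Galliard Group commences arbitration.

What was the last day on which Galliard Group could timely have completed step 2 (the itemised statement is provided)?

The default notice is delivered on October 27, 2008; the 10-day waiting period therefore ends November 6, 2008, and step 2 runs from that date. The window is 20–34 days after November 6, 2008; it closes on December 10, 2008.

December 10, 2008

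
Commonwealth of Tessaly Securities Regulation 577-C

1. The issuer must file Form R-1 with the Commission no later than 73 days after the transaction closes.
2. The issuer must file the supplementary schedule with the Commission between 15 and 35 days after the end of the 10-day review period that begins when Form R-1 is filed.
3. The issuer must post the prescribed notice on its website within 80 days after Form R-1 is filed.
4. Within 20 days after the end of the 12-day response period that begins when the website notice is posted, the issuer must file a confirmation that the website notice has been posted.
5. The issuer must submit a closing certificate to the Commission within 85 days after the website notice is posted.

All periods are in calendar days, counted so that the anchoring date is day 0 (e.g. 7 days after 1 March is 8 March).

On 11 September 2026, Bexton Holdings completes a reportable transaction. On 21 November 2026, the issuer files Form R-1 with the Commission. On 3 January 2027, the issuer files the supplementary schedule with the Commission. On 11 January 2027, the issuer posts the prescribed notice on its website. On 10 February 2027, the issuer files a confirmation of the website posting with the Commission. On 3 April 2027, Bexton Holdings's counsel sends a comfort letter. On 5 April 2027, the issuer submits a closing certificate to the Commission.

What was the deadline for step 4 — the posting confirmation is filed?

The website notice is posted on 11 January 2027; the 12-day response period therefore ends 23 January 2027, and step 4 runs from that date. 20 days after 23 January 2027 is 12 February 2027.

12 February 2027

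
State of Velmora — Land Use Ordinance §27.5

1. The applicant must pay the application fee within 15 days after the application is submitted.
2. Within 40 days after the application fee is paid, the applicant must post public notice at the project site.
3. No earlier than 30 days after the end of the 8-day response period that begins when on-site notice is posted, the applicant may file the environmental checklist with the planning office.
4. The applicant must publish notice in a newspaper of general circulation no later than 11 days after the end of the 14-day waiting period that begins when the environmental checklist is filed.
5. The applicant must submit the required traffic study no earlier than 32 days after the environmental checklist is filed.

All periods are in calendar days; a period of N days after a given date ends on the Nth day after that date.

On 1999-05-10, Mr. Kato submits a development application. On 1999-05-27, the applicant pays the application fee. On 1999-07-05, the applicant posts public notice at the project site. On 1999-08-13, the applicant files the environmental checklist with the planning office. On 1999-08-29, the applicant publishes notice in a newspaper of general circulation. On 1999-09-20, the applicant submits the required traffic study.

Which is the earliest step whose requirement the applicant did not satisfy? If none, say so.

Step 1

(1) due by 1999-05-10 + 15 days = 1999-05-25; done 1999-05-27 — 2 days late.
The procedure was therefore not followed at step 1.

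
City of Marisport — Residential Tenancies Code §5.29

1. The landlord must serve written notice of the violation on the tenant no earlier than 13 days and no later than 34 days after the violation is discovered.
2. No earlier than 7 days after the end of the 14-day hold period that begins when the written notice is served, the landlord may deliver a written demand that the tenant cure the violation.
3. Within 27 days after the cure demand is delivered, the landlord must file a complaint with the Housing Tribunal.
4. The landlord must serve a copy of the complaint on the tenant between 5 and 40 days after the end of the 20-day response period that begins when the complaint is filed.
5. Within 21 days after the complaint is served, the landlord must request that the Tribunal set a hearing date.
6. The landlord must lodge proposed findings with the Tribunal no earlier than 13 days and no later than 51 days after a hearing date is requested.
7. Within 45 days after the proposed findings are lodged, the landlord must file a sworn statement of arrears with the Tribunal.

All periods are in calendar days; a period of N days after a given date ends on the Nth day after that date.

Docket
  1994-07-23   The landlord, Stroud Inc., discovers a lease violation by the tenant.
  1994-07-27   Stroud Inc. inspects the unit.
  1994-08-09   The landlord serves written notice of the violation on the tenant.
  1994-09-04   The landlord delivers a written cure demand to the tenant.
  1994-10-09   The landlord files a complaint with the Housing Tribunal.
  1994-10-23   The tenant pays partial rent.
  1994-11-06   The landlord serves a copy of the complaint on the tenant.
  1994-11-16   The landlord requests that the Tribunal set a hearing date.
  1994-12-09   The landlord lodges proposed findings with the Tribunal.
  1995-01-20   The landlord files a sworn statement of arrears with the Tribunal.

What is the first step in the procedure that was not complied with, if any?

Step 3

Step 1: the window is 13–34 days after 1994-07-23 (when the violation is discovered), so 1994-08-05 through 1994-08-26; done 1994-08-09 — within the window.
Step 2: the earliest permitted date is 7 days after 1994-08-23 (end of the 14-day hold period, which began when the written notice is served on 1994-08-09), i.e. 1994-08-30; done 1994-09-04, after the minimum wait.
Step 3: 27 days after 1994-09-04 (when the cure demand is delivered) is 1994-10-01; done 1994-10-09 — 8 days late.
Later steps need not be reached.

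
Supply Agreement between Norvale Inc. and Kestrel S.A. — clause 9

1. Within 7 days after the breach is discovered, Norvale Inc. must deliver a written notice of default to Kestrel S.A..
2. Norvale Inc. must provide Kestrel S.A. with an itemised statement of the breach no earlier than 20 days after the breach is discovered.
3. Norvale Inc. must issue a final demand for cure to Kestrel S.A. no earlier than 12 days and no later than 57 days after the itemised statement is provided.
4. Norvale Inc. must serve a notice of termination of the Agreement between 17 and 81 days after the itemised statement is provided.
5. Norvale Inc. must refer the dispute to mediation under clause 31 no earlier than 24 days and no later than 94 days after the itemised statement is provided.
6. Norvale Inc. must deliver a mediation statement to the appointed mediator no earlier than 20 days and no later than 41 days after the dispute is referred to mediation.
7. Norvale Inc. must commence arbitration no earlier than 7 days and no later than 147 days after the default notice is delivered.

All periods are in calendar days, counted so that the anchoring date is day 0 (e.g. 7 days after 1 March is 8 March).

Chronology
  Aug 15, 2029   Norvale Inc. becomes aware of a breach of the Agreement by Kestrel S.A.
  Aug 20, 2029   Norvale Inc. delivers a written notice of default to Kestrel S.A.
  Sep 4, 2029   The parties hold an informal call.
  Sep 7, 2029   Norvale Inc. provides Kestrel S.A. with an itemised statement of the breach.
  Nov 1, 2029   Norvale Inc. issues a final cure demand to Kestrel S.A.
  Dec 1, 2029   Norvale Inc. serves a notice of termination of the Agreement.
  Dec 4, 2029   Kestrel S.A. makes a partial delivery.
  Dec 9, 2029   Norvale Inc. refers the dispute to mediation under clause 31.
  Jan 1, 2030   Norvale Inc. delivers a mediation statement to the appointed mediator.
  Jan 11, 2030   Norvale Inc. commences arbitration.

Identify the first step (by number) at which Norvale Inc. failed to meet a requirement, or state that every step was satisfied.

Step 4

Step 1 — counting 7 days from Aug 15, 2029 (when the breach is discovered) gives a deadline of Aug 22, 2029; done Aug 20, 2029 — timely.
Step 2 — must wait 20 days from Aug 15, 2029 (when the breach is discovered), so not before Sep 4, 2029; done Sep 7, 2029, after the minimum wait.
Step 3 — 12 and 57 days from Sep 7, 2029 (when the itemised statement is provided) are Sep 19, 2029 and Nov 3, 2029 respectively; done Nov 1, 2029 — within the window.
Step 4 — 17 and 81 days from Sep 7, 2029 (when the itemised statement is provided) are Sep 24, 2029 and Nov 27, 2029 respectively; Dec 1, 2029 is 4 days past the end of the window.
Later steps need not be reached.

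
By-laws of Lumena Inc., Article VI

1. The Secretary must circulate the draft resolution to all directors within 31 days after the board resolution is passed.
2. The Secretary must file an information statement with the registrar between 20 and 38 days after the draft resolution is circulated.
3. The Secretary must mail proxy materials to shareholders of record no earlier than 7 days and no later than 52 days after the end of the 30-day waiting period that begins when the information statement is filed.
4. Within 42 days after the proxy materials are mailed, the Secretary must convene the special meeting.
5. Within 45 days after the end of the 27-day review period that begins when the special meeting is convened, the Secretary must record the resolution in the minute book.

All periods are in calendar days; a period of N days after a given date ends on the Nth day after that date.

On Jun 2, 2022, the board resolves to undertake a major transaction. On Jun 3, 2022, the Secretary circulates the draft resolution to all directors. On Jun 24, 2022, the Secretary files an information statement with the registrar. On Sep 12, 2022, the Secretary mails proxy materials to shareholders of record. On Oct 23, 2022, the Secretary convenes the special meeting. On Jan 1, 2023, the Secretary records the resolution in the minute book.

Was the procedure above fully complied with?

Step 1 — counting 31 days from Jun 2, 2022 (when the board resolution is passed) gives a deadline of Jul 3, 2022; Jun 3, 2022 is within that limit.
Step 2 — 20 and 38 days from Jun 3, 2022 (when the draft resolution is circulated) are Jun 23, 2022 and Jul 11, 2022 respectively; Jun 24, 2022 falls inside that range.
Step 3 — 7 and 52 days from Jul 24, 2022 (end of the 30-day waiting period, which began when the information statement is filed on Jun 24, 2022) are Jul 31, 2022 and Sep 14, 2022 respectively; done Sep 12, 2022 — within the window.
Step 4 — counting 42 days from Sep 12, 2022 (when the proxy materials are mailed) gives a deadline of Oct 24, 2022; Oct 23, 2022 is within that limit.
Step 5 — counting 45 days from Nov 19, 2022 (end of the 27-day review period, which began when the special meeting is convened on Oct 23, 2022) gives a deadline of Jan 3, 2023; completed Jan 1, 2023, before the deadline.

Yes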